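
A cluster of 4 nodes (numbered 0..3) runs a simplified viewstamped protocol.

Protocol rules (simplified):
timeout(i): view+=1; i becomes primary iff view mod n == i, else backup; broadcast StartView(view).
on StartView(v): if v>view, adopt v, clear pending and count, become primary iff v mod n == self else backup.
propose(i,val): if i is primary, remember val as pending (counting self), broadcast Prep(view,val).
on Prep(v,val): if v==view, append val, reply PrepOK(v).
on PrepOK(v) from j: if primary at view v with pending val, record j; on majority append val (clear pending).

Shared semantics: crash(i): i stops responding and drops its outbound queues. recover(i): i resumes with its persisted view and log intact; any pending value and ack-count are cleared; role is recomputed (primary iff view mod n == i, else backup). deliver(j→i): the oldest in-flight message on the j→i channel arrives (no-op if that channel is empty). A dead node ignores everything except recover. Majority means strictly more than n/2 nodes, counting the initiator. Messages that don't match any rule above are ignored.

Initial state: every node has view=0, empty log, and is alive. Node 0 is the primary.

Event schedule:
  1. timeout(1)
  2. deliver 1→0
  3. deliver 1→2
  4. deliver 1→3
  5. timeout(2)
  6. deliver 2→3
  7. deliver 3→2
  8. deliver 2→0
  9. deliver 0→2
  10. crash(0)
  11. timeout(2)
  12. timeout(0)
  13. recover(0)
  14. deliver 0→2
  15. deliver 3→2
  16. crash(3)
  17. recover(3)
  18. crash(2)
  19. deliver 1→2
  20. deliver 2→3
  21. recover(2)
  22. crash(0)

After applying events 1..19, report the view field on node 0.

e1 timeout(1): 1[prim,v=1,-]
e2 deliver 1→0: 0[back,v=1,-]
e3 deliver 1→2: 2[back,v=1,-]
e4 deliver 1→3: 3[back,v=1,-]
e5 timeout(2): 2[prim,v=2,-]
e6 deliver 2→3: 3[back,v=2,-]
e7 deliver 3→2: ·
e8 deliver 2→0: 0[back,v=2,-]
e9 deliver 0→2: ·
e10 crash(0): 0[✗back,v=2,-]
e11 timeout(2): 2[back,v=3,-]
e12 timeout(0): ·
e13 recover(0): 0[back,v=2,-]
e14 deliver 0→2: ·
e15 deliver 3→2: ·
e16 crash(3): 3[✗back,v=2,-]
e17 recover(3): 3[back,v=2,-]
e18 crash(2): 2[✗back,v=3,-]
e19 deliver 1→2: ·

2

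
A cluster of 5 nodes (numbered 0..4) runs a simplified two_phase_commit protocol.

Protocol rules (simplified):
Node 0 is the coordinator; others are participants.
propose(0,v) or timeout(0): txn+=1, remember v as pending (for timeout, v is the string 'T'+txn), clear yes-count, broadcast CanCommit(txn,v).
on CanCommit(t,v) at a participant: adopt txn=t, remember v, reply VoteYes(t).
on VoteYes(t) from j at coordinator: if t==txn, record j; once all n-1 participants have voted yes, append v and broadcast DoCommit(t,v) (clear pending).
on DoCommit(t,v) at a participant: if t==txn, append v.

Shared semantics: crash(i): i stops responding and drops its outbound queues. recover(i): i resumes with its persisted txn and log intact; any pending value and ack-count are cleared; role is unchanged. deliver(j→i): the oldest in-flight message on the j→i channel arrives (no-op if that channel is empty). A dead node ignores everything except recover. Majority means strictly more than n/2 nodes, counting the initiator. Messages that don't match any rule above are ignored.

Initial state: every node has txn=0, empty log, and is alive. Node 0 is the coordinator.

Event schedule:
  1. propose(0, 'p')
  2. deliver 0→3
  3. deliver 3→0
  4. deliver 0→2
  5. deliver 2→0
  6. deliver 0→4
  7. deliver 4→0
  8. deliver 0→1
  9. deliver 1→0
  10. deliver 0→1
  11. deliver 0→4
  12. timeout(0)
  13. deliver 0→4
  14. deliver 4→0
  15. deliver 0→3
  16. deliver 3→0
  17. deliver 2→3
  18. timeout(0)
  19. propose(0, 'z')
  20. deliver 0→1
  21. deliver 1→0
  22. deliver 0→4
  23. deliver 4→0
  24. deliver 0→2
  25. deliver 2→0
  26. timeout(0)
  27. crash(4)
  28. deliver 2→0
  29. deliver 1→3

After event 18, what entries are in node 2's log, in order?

empty

[1] propose(0,'p') → N0(coor t1 [-])
[2] deliver 0→3 → N3(part t1 [-])
[3] deliver 3→0 → ∅
[4] deliver 0→2 → N2(part t1 [-])
[5] deliver 2→0 → ∅
[6] deliver 0→4 → N4(part t1 [-])
[7] deliver 4→0 → ∅
[8] deliver 0→1 → N1(part t1 [-])
[9] deliver 1→0 → N0(coor t1 [p])
[10] deliver 0→1 → N1(part t1 [p])
[11] deliver 0→4 → N4(part t1 [p])
[12] timeout(0) → N0(coor t2 [p])
[13] deliver 0→4 → N4(part t2 [p])
[14] deliver 4→0 → ∅
[15] deliver 0→3 → N3(part t1 [p])
[16] deliver 3→0 → ∅
[17] deliver 2→3 → ∅
[18] timeout(0) → N0(coor t3 [p])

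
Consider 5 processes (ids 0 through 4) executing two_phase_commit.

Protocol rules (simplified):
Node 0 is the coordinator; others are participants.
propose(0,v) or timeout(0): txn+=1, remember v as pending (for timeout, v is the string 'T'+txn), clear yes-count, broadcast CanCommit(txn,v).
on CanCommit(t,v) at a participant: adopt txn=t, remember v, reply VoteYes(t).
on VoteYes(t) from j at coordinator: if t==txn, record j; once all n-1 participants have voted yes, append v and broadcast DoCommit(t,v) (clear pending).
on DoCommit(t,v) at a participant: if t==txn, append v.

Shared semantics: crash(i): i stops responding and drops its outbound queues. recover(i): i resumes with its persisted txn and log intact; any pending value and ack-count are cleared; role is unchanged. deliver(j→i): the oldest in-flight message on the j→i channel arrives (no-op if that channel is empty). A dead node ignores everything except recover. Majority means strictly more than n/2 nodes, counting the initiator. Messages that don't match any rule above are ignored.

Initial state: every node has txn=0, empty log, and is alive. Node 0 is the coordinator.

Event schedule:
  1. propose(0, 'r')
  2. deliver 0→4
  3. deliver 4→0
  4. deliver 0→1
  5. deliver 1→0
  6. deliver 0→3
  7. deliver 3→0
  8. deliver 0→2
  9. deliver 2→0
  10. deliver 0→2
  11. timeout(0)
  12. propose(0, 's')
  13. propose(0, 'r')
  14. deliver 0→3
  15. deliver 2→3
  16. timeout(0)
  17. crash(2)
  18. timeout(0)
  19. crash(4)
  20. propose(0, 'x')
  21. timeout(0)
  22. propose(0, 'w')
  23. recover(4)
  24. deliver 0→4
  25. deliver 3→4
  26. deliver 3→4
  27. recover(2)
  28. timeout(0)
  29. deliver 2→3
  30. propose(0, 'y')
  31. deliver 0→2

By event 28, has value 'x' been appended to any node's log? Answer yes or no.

e1 propose(0,'r'): 0[coor,t=1,-]
e2 deliver 0→4: 4[part,t=1,-]
e3 deliver 4→0: ·
e4 deliver 0→1: 1[part,t=1,-]
e5 deliver 1→0: ·
e6 deliver 0→3: 3[part,t=1,-]
e7 deliver 3→0: ·
e8 deliver 0→2: 2[part,t=1,-]
e9 deliver 2→0: 0[coor,t=1,r]
e10 deliver 0→2: 2[part,t=1,r]
e11 timeout(0): 0[coor,t=2,r]
e12 propose(0,'s'): 0[coor,t=3,r]
e13 propose(0,'r'): 0[coor,t=4,r]
e14 deliver 0→3: 3[part,t=1,r]
e15 deliver 2→3: ·
e16 timeout(0): 0[coor,t=5,r]
e17 crash(2): 2[✗part,t=1,r]
e18 timeout(0): 0[coor,t=6,r]
e19 crash(4): 4[✗part,t=1,-]
e20 propose(0,'x'): 0[coor,t=7,r]
e21 timeout(0): 0[coor,t=8,r]
e22 propose(0,'w'): 0[coor,t=9,r]
e23 recover(4): 4[part,t=1,-]
e24 deliver 0→4: 4[part,t=1,r]
e25 deliver 3→4: ·
e26 deliver 3→4: ·
e27 recover(2): 2[part,t=1,r]
e28 timeout(0): 0[coor,t=10,r]

no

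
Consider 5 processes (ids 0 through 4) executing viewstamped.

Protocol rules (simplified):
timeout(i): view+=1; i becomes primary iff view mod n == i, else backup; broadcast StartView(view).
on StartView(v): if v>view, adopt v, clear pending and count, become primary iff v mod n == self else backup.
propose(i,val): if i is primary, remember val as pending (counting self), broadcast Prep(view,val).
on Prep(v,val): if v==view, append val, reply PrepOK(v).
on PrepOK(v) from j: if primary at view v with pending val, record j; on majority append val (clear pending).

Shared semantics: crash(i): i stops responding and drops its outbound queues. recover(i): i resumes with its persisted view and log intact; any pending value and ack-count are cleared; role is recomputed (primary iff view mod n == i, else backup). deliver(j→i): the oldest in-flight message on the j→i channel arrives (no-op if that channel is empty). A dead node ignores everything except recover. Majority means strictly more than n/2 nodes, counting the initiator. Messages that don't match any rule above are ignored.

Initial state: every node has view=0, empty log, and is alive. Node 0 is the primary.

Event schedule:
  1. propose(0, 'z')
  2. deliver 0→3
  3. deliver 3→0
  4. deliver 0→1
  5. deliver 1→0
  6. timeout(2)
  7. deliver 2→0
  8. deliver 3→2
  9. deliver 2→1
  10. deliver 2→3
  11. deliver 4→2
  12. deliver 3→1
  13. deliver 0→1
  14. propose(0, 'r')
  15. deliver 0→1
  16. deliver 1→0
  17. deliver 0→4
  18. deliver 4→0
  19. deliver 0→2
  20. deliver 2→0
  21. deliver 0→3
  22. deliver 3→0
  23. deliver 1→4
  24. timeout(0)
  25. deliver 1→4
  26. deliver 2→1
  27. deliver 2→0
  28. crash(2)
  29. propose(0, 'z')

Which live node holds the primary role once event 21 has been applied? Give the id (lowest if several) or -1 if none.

step 1 propose(0,'z'): —
step 2 deliver 0→3: 3={back,v=0,log=z}
step 3 deliver 3→0: —
step 4 deliver 0→1: 1={back,v=0,log=z}
step 5 deliver 1→0: 0={prim,v=0,log=z}
step 6 timeout(2): 2={back,v=1,log=-}
step 7 deliver 2→0: 0={back,v=1,log=z}
step 8 deliver 3→2: —
step 9 deliver 2→1: 1={prim,v=1,log=z}
step 10 deliver 2→3: 3={back,v=1,log=z}
step 11 deliver 4→2: —
step 12 deliver 3→1: —
step 13 deliver 0→1: —
step 14 propose(0,'r'): —
step 15 deliver 0→1: —
step 16 deliver 1→0: —
step 17 deliver 0→4: 4={back,v=0,log=z}
step 18 deliver 4→0: —
step 19 deliver 0→2: —
step 20 deliver 2→0: —
step 21 deliver 0→3: —

1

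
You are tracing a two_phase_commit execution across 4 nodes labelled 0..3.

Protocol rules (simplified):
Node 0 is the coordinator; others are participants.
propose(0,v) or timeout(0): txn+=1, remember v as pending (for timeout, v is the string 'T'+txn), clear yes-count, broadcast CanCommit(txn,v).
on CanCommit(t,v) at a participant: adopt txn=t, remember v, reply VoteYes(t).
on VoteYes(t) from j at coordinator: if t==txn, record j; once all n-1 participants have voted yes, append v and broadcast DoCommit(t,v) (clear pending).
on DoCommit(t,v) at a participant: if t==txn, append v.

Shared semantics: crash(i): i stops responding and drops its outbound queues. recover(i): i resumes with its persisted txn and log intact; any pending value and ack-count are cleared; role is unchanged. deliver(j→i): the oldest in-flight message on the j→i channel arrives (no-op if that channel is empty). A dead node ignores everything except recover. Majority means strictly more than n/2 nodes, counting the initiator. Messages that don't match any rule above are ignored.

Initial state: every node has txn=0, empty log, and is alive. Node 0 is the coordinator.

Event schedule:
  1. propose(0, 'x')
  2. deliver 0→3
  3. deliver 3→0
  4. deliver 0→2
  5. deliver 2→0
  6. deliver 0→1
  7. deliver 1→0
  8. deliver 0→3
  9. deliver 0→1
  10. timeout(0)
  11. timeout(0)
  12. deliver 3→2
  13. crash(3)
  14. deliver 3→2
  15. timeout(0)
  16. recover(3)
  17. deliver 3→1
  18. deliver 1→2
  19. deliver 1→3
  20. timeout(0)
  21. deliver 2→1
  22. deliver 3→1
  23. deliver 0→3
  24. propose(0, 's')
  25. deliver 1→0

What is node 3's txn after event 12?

[1] propose(0,'x') → N0(coor t1 [-])
[2] deliver 0→3 → N3(part t1 [-])
[3] deliver 3→0 → ∅
[4] deliver 0→2 → N2(part t1 [-])
[5] deliver 2→0 → ∅
[6] deliver 0→1 → N1(part t1 [-])
[7] deliver 1→0 → N0(coor t1 [x])
[8] deliver 0→3 → N3(part t1 [x])
[9] deliver 0→1 → N1(part t1 [x])
[10] timeout(0) → N0(coor t2 [x])
[11] timeout(0) → N0(coor t3 [x])
[12] deliver 3→2 → ∅

1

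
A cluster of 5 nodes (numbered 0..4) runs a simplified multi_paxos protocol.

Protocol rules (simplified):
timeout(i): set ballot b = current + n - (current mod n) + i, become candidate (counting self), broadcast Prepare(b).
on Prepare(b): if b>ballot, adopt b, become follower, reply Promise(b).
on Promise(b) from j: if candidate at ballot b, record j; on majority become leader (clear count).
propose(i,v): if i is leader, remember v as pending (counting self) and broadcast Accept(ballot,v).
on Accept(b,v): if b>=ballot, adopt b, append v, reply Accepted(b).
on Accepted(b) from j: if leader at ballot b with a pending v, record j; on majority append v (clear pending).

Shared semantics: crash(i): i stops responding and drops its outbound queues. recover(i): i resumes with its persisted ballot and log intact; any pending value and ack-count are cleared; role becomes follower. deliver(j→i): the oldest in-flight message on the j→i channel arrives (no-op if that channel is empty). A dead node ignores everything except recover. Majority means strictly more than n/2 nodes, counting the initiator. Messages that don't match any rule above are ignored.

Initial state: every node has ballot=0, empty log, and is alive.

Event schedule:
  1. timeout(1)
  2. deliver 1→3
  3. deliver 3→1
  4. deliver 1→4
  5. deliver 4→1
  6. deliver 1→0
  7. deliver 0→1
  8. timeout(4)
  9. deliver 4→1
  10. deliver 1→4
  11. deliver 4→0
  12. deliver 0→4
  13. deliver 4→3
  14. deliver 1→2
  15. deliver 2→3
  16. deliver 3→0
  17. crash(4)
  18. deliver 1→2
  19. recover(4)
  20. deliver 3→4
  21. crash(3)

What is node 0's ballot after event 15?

[1] timeout(1) → N1(cand b6 [-])
[2] deliver 1→3 → N3(foll b6 [-])
[3] deliver 3→1 → ∅
[4] deliver 1→4 → N4(foll b6 [-])
[5] deliver 4→1 → N1(lead b6 [-])
[6] deliver 1→0 → N0(foll b6 [-])
[7] deliver 0→1 → ∅
[8] timeout(4) → N4(cand b14 [-])
[9] deliver 4→1 → N1(foll b14 [-])
[10] deliver 1→4 → ∅
[11] deliver 4→0 → N0(foll b14 [-])
[12] deliver 0→4 → N4(lead b14 [-])
[13] deliver 4→3 → N3(foll b14 [-])
[14] deliver 1→2 → N2(foll b6 [-])
[15] deliver 2→3 → ∅

14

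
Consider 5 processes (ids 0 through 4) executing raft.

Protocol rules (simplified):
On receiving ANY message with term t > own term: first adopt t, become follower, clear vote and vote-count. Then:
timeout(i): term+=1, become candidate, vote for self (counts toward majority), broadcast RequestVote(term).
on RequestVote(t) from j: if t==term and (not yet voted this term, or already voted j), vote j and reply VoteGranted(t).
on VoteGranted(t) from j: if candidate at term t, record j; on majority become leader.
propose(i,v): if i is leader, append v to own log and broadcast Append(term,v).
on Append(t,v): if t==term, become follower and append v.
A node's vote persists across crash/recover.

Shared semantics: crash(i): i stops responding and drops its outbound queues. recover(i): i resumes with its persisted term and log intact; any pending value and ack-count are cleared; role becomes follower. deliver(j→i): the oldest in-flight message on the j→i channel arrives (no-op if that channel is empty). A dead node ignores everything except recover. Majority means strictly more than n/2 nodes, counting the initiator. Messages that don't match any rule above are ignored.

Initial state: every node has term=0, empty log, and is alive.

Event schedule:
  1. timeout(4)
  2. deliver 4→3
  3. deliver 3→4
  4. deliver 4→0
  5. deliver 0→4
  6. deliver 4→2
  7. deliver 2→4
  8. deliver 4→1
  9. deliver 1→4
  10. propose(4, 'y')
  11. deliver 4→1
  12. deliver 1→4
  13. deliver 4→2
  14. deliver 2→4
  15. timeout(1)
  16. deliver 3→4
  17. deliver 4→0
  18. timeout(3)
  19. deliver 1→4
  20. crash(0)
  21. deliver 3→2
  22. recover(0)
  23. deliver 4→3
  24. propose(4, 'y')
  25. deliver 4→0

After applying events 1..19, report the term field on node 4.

2

1. timeout(4):  <4:cand t1 ->
2. deliver 4→3:  <3:foll t1 ->
3. deliver 3→4:  nop
4. deliver 4→0:  <0:foll t1 ->
5. deliver 0→4:  <4:lead t1 ->
6. deliver 4→2:  <2:foll t1 ->
7. deliver 2→4:  nop
8. deliver 4→1:  <1:foll t1 ->
9. deliver 1→4:  nop
10. propose(4,'y'):  <4:lead t1 y>
11. deliver 4→1:  <1:foll t1 y>
12. deliver 1→4:  nop
13. deliver 4→2:  <2:foll t1 y>
14. deliver 2→4:  nop
15. timeout(1):  <1:cand t2 y>
16. deliver 3→4:  nop
17. deliver 4→0:  <0:foll t1 y>
18. timeout(3):  <3:cand t2 ->
19. deliver 1→4:  <4:foll t2 y>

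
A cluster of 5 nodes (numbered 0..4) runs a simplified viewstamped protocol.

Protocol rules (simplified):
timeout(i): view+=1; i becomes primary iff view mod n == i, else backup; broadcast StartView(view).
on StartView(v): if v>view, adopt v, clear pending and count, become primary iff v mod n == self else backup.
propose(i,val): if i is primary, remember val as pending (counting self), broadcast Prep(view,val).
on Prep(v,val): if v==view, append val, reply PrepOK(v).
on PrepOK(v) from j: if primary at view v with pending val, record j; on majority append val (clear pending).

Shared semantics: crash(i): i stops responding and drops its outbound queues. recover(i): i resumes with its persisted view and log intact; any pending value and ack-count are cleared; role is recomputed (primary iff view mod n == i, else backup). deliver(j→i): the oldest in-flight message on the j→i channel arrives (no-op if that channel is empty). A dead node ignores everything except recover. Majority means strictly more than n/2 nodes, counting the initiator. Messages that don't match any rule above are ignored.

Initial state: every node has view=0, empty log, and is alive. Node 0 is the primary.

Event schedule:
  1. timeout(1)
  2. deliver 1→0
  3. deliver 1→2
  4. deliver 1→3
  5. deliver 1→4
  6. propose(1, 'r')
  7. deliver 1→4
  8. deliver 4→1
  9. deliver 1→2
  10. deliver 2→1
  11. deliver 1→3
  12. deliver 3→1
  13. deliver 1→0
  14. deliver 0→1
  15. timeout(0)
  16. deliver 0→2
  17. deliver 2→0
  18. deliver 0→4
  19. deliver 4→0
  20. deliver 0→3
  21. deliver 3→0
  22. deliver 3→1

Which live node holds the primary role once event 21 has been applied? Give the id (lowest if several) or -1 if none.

1

[1] timeout(1) → N1(prim v1 [-])
[2] deliver 1→0 → N0(back v1 [-])
[3] deliver 1→2 → N2(back v1 [-])
[4] deliver 1→3 → N3(back v1 [-])
[5] deliver 1→4 → N4(back v1 [-])
[6] propose(1,'r') → ∅
[7] deliver 1→4 → N4(back v1 [r])
[8] deliver 4→1 → ∅
[9] deliver 1→2 → N2(back v1 [r])
[10] deliver 2→1 → N1(prim v1 [r])
[11] deliver 1→3 → N3(back v1 [r])
[12] deliver 3→1 → ∅
[13] deliver 1→0 → N0(back v1 [r])
[14] deliver 0→1 → ∅
[15] timeout(0) → N0(back v2 [r])
[16] deliver 0→2 → N2(prim v2 [r])
[17] deliver 2→0 → ∅
[18] deliver 0→4 → N4(back v2 [r])
[19] deliver 4→0 → ∅
[20] deliver 0→3 → N3(back v2 [r])
[21] deliver 3→0 → ∅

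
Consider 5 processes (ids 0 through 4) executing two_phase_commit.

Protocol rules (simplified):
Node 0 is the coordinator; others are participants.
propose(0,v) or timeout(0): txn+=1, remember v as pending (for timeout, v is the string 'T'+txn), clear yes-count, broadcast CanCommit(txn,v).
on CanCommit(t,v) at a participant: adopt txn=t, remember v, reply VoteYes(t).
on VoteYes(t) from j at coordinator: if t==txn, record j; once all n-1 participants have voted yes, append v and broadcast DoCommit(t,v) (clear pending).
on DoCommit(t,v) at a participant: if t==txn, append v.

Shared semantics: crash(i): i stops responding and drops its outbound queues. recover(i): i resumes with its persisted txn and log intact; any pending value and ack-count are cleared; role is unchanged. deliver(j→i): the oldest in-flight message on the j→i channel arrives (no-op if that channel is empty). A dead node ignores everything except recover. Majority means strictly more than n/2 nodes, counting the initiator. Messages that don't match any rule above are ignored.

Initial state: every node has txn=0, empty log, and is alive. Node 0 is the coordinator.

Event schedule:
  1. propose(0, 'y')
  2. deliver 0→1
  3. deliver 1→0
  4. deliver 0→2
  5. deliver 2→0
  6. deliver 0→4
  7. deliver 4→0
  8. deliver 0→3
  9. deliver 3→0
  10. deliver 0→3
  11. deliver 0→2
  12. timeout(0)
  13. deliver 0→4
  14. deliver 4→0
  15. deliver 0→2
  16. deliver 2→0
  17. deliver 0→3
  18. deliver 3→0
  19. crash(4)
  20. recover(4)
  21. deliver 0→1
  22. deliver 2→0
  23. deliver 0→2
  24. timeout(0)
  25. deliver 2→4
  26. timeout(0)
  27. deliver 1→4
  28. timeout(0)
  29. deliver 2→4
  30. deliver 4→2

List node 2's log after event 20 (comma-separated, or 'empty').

step 1 propose(0,'y'): 0={coor,t=1,log=-}
step 2 deliver 0→1: 1={part,t=1,log=-}
step 3 deliver 1→0: —
step 4 deliver 0→2: 2={part,t=1,log=-}
step 5 deliver 2→0: —
step 6 deliver 0→4: 4={part,t=1,log=-}
step 7 deliver 4→0: —
step 8 deliver 0→3: 3={part,t=1,log=-}
step 9 deliver 3→0: 0={coor,t=1,log=y}
step 10 deliver 0→3: 3={part,t=1,log=y}
step 11 deliver 0→2: 2={part,t=1,log=y}
step 12 timeout(0): 0={coor,t=2,log=y}
step 13 deliver 0→4: 4={part,t=1,log=y}
step 14 deliver 4→0: —
step 15 deliver 0→2: 2={part,t=2,log=y}
step 16 deliver 2→0: —
step 17 deliver 0→3: 3={part,t=2,log=y}
step 18 deliver 3→0: —
step 19 crash(4): 4={✗part,t=1,log=y}
step 20 recover(4): 4={part,t=1,log=y}

y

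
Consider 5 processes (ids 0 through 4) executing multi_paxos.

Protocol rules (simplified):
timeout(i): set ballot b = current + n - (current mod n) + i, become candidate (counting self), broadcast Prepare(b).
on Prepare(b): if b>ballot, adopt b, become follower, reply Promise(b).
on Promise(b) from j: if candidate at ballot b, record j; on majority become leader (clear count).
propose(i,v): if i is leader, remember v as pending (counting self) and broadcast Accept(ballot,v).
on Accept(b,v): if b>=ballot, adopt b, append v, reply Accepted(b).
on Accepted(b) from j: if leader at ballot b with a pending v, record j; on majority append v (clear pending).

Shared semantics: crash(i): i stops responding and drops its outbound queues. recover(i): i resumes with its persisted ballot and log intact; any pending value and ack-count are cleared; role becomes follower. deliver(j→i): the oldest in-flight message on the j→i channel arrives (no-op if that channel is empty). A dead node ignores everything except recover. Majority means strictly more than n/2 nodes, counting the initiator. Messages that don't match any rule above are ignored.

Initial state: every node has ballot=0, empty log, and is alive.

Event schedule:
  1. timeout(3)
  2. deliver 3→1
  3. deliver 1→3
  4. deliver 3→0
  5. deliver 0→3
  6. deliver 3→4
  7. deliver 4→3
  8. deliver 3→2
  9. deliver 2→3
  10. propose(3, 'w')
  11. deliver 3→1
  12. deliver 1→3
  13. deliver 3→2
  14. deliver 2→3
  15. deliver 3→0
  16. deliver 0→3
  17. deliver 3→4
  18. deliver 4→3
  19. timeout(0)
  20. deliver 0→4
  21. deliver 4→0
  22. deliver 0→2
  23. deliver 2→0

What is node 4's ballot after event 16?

8

1. timeout(3):  <3:cand b8 ->
2. deliver 3→1:  <1:foll b8 ->
3. deliver 1→3:  nop
4. deliver 3→0:  <0:foll b8 ->
5. deliver 0→3:  <3:lead b8 ->
6. deliver 3→4:  <4:foll b8 ->
7. deliver 4→3:  nop
8. deliver 3→2:  <2:foll b8 ->
9. deliver 2→3:  nop
10. propose(3,'w'):  nop
11. deliver 3→1:  <1:foll b8 w>
12. deliver 1→3:  nop
13. deliver 3→2:  <2:foll b8 w>
14. deliver 2→3:  <3:lead b8 w>
15. deliver 3→0:  <0:foll b8 w>
16. deliver 0→3:  nop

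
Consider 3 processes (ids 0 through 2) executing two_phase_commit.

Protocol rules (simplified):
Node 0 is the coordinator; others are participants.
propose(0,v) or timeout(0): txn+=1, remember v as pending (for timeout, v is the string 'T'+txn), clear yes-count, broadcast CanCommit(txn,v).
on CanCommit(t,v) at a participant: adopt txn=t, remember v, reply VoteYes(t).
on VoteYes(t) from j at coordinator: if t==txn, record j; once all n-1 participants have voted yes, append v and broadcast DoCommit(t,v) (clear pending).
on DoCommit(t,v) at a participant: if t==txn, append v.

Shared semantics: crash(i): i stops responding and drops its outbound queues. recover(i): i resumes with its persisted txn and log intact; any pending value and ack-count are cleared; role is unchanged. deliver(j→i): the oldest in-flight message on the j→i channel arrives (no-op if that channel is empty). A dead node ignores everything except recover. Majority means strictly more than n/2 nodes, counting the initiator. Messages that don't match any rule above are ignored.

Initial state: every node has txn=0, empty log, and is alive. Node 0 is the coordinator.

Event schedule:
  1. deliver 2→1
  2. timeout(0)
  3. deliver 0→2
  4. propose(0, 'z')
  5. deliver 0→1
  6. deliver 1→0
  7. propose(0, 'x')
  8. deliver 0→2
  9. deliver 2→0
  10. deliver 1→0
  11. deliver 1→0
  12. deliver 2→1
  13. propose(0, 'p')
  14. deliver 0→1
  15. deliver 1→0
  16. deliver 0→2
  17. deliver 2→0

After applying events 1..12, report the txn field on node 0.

3

1. deliver 2→1:  nop
2. timeout(0):  <0:coor t1 ->
3. deliver 0→2:  <2:part t1 ->
4. propose(0,'z'):  <0:coor t2 ->
5. deliver 0→1:  <1:part t1 ->
6. deliver 1→0:  nop
7. propose(0,'x'):  <0:coor t3 ->
8. deliver 0→2:  <2:part t2 ->
9. deliver 2→0:  nop
10. deliver 1→0:  nop
11. deliver 1→0:  nop
12. deliver 2→1:  nop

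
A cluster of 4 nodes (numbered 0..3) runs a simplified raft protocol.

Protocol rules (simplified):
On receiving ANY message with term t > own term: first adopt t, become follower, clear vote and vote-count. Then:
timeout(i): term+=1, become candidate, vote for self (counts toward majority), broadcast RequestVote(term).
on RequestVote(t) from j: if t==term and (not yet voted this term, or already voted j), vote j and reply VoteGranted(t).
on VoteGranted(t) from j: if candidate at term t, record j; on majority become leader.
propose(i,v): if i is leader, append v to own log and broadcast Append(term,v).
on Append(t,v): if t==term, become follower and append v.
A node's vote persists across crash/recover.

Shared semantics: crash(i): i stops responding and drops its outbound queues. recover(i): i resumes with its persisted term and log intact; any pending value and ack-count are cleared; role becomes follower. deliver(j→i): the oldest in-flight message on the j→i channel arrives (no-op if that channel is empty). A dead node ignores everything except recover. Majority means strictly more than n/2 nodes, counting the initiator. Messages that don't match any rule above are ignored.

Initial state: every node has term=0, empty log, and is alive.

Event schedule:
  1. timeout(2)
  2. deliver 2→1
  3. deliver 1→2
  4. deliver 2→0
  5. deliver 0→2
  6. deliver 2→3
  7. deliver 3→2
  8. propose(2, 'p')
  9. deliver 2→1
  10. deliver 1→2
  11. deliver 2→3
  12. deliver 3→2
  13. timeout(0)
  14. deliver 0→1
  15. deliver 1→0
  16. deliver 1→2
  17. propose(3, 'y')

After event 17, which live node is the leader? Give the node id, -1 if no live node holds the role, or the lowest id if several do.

2

e1 timeout(2): 2[cand,t=1,-]
e2 deliver 2→1: 1[foll,t=1,-]
e3 deliver 1→2: ·
e4 deliver 2→0: 0[foll,t=1,-]
e5 deliver 0→2: 2[lead,t=1,-]
e6 deliver 2→3: 3[foll,t=1,-]
e7 deliver 3→2: ·
e8 propose(2,'p'): 2[lead,t=1,p]
e9 deliver 2→1: 1[foll,t=1,p]
e10 deliver 1→2: ·
e11 deliver 2→3: 3[foll,t=1,p]
e12 deliver 3→2: ·
e13 timeout(0): 0[cand,t=2,-]
e14 deliver 0→1: 1[foll,t=2,p]
e15 deliver 1→0: ·
e16 deliver 1→2: ·
e17 propose(3,'y'): ·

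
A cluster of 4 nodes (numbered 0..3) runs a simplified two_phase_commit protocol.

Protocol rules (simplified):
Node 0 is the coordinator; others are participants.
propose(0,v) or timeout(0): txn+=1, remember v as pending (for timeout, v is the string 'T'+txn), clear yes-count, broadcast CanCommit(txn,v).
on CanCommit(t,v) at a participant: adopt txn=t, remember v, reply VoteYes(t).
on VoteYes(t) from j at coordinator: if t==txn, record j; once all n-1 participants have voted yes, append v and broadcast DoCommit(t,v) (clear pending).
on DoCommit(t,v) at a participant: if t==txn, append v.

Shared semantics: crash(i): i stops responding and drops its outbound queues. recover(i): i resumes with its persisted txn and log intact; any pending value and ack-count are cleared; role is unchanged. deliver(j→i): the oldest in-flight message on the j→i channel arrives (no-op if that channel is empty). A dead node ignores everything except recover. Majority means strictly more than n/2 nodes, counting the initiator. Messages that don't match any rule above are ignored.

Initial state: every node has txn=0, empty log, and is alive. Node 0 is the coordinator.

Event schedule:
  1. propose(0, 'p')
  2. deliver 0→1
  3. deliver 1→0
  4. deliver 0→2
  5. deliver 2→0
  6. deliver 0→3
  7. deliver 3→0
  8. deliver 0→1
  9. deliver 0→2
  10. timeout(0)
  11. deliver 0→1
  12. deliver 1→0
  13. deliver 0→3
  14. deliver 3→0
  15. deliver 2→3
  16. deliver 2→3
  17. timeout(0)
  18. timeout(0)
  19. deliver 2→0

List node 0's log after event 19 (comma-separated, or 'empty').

1. propose(0,'p'):  <0:coor t1 ->
2. deliver 0→1:  <1:part t1 ->
3. deliver 1→0:  nop
4. deliver 0→2:  <2:part t1 ->
5. deliver 2→0:  nop
6. deliver 0→3:  <3:part t1 ->
7. deliver 3→0:  <0:coor t1 p>
8. deliver 0→1:  <1:part t1 p>
9. deliver 0→2:  <2:part t1 p>
10. timeout(0):  <0:coor t2 p>
11. deliver 0→1:  <1:part t2 p>
12. deliver 1→0:  nop
13. deliver 0→3:  <3:part t1 p>
14. deliver 3→0:  nop
15. deliver 2→3:  nop
16. deliver 2→3:  nop
17. timeout(0):  <0:coor t3 p>
18. timeout(0):  <0:coor t4 p>
19. deliver 2→0:  nop

p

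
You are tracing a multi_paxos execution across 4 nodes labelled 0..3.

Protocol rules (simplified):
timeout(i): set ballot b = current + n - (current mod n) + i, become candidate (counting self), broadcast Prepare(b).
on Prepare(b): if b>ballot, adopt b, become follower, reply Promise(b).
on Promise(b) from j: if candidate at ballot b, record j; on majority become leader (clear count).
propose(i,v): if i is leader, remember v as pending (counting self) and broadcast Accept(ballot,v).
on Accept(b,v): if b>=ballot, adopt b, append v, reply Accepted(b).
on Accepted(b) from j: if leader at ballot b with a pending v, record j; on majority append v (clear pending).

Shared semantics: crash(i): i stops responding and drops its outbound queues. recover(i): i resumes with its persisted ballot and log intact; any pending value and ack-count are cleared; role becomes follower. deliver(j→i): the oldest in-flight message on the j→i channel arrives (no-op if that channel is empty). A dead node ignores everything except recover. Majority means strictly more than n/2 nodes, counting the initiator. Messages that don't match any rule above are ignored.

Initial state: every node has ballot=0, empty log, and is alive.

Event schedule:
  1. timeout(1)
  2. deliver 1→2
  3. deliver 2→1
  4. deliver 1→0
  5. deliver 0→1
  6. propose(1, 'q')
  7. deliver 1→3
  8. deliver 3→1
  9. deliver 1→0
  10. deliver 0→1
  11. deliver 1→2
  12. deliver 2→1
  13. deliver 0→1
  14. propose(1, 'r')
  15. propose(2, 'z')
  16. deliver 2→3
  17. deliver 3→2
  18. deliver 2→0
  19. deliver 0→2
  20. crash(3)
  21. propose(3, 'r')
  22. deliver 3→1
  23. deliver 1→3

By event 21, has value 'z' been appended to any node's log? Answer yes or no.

[1] timeout(1) → N1(cand b5 [-])
[2] deliver 1→2 → N2(foll b5 [-])
[3] deliver 2→1 → ∅
[4] deliver 1→0 → N0(foll b5 [-])
[5] deliver 0→1 → N1(lead b5 [-])
[6] propose(1,'q') → ∅
[7] deliver 1→3 → N3(foll b5 [-])
[8] deliver 3→1 → ∅
[9] deliver 1→0 → N0(foll b5 [q])
[10] deliver 0→1 → ∅
[11] deliver 1→2 → N2(foll b5 [q])
[12] deliver 2→1 → N1(lead b5 [q])
[13] deliver 0→1 → ∅
[14] propose(1,'r') → ∅
[15] propose(2,'z') → ∅
[16] deliver 2→3 → ∅
[17] deliver 3→2 → ∅
[18] deliver 2→0 → ∅
[19] deliver 0→2 → ∅
[20] crash(3) → N3(✗foll b5 [-])
[21] propose(3,'r') → ∅

no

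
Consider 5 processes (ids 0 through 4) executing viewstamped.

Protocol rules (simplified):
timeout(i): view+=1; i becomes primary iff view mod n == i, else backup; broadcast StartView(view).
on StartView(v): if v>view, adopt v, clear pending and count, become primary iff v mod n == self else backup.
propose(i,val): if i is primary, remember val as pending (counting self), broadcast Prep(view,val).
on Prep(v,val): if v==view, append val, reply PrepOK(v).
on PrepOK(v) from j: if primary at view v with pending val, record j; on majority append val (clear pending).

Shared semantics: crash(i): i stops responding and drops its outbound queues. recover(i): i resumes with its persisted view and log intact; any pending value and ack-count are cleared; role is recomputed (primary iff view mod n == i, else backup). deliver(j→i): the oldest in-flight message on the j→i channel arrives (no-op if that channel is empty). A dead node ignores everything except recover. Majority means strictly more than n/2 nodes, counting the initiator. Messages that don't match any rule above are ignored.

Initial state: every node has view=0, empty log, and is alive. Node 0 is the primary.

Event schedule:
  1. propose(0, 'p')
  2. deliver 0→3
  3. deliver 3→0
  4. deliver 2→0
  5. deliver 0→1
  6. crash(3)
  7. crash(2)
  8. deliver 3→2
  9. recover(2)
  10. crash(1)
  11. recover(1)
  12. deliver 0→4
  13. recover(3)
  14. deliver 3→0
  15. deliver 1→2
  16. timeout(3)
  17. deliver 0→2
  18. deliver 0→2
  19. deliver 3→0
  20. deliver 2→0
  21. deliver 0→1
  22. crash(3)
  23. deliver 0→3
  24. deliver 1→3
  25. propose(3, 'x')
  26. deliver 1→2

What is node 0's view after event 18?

[1] propose(0,'p') → ∅
[2] deliver 0→3 → N3(back v0 [p])
[3] deliver 3→0 → ∅
[4] deliver 2→0 → ∅
[5] deliver 0→1 → N1(back v0 [p])
[6] crash(3) → N3(✗back v0 [p])
[7] crash(2) → N2(✗back v0 [-])
[8] deliver 3→2 → ∅
[9] recover(2) → N2(back v0 [-])
[10] crash(1) → N1(✗back v0 [p])
[11] recover(1) → N1(back v0 [p])
[12] deliver 0→4 → N4(back v0 [p])
[13] recover(3) → N3(back v0 [p])
[14] deliver 3→0 → ∅
[15] deliver 1→2 → ∅
[16] timeout(3) → N3(back v1 [p])
[17] deliver 0→2 → N2(back v0 [p])
[18] deliver 0→2 → ∅

0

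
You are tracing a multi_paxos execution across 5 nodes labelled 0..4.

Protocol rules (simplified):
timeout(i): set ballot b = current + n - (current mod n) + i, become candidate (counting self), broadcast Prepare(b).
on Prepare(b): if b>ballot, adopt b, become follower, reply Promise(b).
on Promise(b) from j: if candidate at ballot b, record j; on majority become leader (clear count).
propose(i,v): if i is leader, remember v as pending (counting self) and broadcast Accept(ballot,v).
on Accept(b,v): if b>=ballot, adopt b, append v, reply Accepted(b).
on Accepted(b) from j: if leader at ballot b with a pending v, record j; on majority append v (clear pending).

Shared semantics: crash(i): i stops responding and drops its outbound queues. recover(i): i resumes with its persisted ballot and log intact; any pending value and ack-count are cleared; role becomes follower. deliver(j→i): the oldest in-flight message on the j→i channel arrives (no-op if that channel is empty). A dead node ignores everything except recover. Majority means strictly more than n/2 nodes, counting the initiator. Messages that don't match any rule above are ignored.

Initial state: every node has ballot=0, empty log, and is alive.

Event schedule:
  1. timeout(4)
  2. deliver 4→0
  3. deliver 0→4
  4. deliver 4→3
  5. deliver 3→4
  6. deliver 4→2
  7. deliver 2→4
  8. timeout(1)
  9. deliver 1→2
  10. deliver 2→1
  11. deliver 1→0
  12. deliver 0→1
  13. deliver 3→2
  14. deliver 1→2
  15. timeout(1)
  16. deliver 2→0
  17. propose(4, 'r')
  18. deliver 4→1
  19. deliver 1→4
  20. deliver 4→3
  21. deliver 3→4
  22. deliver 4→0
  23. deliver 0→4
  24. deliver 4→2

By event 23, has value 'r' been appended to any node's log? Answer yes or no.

yes

1. timeout(4):  <4:cand b9 ->
2. deliver 4→0:  <0:foll b9 ->
3. deliver 0→4:  nop
4. deliver 4→3:  <3:foll b9 ->
5. deliver 3→4:  <4:lead b9 ->
6. deliver 4→2:  <2:foll b9 ->
7. deliver 2→4:  nop
8. timeout(1):  <1:cand b6 ->
9. deliver 1→2:  nop
10. deliver 2→1:  nop
11. deliver 1→0:  nop
12. deliver 0→1:  nop
13. deliver 3→2:  nop
14. deliver 1→2:  nop
15. timeout(1):  <1:cand b11 ->
16. deliver 2→0:  nop
17. propose(4,'r'):  nop
18. deliver 4→1:  nop
19. deliver 1→4:  nop
20. deliver 4→3:  <3:foll b9 r>
21. deliver 3→4:  nop
22. deliver 4→0:  <0:foll b9 r>
23. deliver 0→4:  <4:lead b9 r>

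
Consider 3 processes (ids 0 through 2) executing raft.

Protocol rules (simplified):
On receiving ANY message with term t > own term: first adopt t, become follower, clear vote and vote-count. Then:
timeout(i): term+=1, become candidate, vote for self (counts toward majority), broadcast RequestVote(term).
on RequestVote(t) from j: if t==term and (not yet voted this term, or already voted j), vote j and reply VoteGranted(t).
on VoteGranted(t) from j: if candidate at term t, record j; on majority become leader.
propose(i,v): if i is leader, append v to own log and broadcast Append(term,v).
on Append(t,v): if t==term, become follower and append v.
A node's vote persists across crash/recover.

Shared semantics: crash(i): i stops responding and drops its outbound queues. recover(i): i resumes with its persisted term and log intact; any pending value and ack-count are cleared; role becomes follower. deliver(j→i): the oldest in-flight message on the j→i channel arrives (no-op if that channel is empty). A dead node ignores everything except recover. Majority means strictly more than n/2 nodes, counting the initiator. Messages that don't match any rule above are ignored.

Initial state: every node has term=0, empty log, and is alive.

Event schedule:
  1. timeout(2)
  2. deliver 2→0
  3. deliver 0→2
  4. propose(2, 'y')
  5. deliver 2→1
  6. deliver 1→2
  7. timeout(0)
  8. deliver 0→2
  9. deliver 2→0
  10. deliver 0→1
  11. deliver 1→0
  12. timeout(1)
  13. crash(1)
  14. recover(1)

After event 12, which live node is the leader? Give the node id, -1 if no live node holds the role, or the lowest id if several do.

after 1 — timeout(2): n2:cand/t1/[-]
after 2 — deliver 2→0: n0:foll/t1/[-]
after 3 — deliver 0→2: n2:lead/t1/[-]
after 4 — propose(2,'y'): n2:lead/t1/[y]
after 5 — deliver 2→1: n1:foll/t1/[-]
after 6 — deliver 1→2: ·
after 7 — timeout(0): n0:cand/t2/[-]
after 8 — deliver 0→2: n2:foll/t2/[y]
after 9 — deliver 2→0: ·
after 10 — deliver 0→1: n1:foll/t2/[-]
after 11 — deliver 1→0: n0:lead/t2/[-]
after 12 — timeout(1): n1:cand/t3/[-]

0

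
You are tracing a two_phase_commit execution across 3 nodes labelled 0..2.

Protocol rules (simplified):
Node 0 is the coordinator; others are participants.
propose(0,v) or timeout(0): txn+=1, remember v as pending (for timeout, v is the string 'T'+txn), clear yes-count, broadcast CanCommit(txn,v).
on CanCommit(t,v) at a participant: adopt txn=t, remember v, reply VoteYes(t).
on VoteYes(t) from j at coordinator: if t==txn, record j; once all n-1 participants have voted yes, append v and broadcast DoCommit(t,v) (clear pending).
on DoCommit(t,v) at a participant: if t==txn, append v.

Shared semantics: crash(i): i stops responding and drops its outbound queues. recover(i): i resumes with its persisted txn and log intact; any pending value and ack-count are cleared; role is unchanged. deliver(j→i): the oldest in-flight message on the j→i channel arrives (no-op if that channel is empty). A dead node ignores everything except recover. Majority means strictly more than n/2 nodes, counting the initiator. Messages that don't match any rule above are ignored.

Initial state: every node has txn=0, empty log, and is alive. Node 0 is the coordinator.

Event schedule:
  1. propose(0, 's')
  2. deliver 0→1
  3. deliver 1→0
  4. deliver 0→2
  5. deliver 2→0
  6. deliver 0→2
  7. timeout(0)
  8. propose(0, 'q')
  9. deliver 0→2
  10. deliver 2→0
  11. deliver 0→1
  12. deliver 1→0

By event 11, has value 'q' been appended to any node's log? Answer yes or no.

e1 propose(0,'s'): 0[coor,t=1,-]
e2 deliver 0→1: 1[part,t=1,-]
e3 deliver 1→0: ·
e4 deliver 0→2: 2[part,t=1,-]
e5 deliver 2→0: 0[coor,t=1,s]
e6 deliver 0→2: 2[part,t=1,s]
e7 timeout(0): 0[coor,t=2,s]
e8 propose(0,'q'): 0[coor,t=3,s]
e9 deliver 0→2: 2[part,t=2,s]
e10 deliver 2→0: ·
e11 deliver 0→1: 1[part,t=1,s]

no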